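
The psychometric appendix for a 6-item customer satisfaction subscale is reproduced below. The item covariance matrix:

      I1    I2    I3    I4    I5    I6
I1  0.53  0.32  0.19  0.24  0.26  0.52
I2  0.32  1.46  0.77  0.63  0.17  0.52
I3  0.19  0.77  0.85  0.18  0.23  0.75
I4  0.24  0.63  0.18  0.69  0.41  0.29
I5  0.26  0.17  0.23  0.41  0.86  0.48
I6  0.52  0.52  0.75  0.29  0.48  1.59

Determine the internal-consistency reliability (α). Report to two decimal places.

Σσ²ᵢ = 0.53 + 1.46 + 0.85 + 0.69 + 0.86 + 1.59 = 5.98
Σ_{i<j} σ_ij = 5.96
total variance = 5.98 + 2 × 5.96 = 17.90
α = (k/(k−1))·(1 − Σσ²ᵢ/total variance) = (6/5)·(1 − 5.98/17.90) = 0.80

α = 0.80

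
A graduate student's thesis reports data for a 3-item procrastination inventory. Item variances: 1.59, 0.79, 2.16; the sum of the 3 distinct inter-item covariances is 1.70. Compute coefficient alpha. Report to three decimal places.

α = 0.642

Σσᵢ² = 1.59 + 0.79 + 2.16 = 4.54
Sum of distinct covariances = 1.70
Var(T) = Σσᵢ² + 2·Σcov = 4.54 + 2 × 1.70 = 7.94
α = (3/2)·(1 − 4.54/7.94) = 0.642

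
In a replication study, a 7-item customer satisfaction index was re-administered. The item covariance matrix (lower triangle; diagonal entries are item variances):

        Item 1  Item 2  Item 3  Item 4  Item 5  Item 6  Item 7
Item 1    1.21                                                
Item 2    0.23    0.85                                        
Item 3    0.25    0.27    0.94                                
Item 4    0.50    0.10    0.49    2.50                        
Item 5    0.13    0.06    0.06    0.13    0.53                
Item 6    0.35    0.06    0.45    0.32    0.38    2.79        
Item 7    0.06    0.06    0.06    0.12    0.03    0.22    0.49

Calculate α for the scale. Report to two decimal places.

α = 0.56

Σσᵢ² = 1.21 + 0.85 + 0.94 + 2.50 + 0.53 + 2.79 + 0.49 = 9.31
Sum of off-diagonal covariances = 4.33
total variance = 9.31 + 2 × 4.33 = 17.97
α = (k/(k−1))·(1 − Σσᵢ²/total variance) = (7/6)·(1 − 9.31/17.97) = 0.56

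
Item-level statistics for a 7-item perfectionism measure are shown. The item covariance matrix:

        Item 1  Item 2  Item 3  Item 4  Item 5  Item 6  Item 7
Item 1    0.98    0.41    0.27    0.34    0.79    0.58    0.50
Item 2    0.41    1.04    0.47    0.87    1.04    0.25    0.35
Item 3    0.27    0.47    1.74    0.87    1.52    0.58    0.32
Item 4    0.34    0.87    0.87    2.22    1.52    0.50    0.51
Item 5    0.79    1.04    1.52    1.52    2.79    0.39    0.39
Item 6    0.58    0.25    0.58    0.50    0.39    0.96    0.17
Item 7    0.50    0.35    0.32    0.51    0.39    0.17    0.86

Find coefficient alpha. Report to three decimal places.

α = 0.822

sum of item variances = 0.98 + 1.04 + 1.74 + 2.22 + 2.79 + 0.96 + 0.86 = 10.59
Σ_{i<j} σ_ij = 12.64
σ²_T = 10.59 + 2 × 12.64 = 35.87
α = (k/(k−1))·(1 − sum of item variances/σ²_T) = (7/6)·(1 − 10.59/35.87) = 0.822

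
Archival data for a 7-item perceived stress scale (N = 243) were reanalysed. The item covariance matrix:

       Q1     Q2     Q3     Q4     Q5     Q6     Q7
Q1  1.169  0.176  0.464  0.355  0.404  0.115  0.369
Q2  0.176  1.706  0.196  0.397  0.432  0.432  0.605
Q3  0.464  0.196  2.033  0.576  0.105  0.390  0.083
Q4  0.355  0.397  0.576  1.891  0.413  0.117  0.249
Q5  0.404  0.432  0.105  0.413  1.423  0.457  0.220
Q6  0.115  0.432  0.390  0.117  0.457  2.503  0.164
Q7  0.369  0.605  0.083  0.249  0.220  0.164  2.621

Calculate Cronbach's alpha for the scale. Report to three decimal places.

Cronbach's alpha = 0.585

sum of item variances = 1.169 + 1.706 + 2.033 + 1.891 + 1.423 + 2.503 + 2.621 = 13.346
Sum of the distinct covariances = 6.719
σ²_T = 13.346 + 2 × 6.719 = 26.784
α = (k/(k−1))·(1 − sum of item variances/σ²_T) = (7/6)·(1 − 13.346/26.784) = 0.585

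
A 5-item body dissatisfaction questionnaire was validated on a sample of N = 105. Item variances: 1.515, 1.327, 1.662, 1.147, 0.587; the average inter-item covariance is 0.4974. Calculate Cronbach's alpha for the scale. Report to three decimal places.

α = 0.768

ΣVar(i) = 1.515 + 1.327 + 1.662 + 1.147 + 0.587 = 6.238
Sum of the 10 distinct covariances = 10 × 0.4974 = 4.9740
Var(T) = ΣVar(i) + 2·Σcov = 6.238 + 2 × 4.9740 = 16.1860
α = (5/4)·(1 − 6.238/16.1860) = 0.768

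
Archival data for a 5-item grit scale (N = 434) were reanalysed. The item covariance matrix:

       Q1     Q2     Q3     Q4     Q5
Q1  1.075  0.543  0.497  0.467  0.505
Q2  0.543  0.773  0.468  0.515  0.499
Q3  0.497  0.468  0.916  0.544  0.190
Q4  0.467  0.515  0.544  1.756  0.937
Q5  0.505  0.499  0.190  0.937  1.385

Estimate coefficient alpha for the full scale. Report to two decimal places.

coefficient alpha = 0.80

Σσ²ᵢ = 1.075 + 0.773 + 0.916 + 1.756 + 1.385 = 5.905
Σ_{i<j} σ_ij = 5.165
σ²_T = 5.905 + 2 × 5.165 = 16.235
α = (k/(k−1))·(1 − Σσ²ᵢ/σ²_T) = (5/4)·(1 − 5.905/16.235) = 0.80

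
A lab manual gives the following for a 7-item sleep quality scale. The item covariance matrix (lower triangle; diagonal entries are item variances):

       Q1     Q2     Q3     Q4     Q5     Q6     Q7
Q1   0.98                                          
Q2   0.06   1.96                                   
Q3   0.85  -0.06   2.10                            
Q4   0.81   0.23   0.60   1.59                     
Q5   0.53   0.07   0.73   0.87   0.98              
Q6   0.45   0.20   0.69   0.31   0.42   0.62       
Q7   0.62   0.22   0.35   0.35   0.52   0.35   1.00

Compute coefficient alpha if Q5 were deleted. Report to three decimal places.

α = 0.713

Remaining items: Q1, Q2, Q3, Q4, Q6, Q7 (k = 6).
Σσ²ᵢ = 0.98 + 1.96 + 2.10 + 1.59 + 0.62 + 1.00 = 8.25
σ²_total = 8.25 + 2 × 6.03 = 20.31
α (item deleted) = (6/5)·(1 − 8.25/20.31) = 0.713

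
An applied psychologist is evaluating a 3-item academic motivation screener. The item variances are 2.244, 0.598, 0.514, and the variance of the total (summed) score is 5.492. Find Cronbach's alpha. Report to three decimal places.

Cronbach's alpha = 0.583

Σσ²ᵢ = 2.244 + 0.598 + 0.514 = 3.356
α = (k/(k−1))·(1 − Σσ²ᵢ/Var(T)) = (3/2)·(1 − 3.356/5.492) = 0.583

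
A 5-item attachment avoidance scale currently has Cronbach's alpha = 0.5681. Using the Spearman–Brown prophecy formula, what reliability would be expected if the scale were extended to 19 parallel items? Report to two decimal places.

Length factor m = 19/5 = 3.8000
α' = m·α / (1 + (m−1)·α)
   = 19/5 × 0.5681 / (1 + (19/5 − 1) × 0.5681)
   = 2.1588 / 2.5907 = 0.83

predicted reliability = 0.83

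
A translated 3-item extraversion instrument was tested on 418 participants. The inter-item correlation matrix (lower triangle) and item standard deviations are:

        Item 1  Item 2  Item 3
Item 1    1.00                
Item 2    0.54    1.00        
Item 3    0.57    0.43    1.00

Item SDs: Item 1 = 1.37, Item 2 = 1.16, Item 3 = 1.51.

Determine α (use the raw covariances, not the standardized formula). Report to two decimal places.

Σσ²ᵢ = 1.37² + 1.16² + 1.51² = 5.5026
Covariances σ_ij = r_ij · s_i · s_j:
  σ(Item 1,Item 2) = 0.54 × 1.37 × 1.16 = 0.8582
  σ(Item 1,Item 3) = 0.57 × 1.37 × 1.51 = 1.1792
  σ(Item 2,Item 3) = 0.43 × 1.16 × 1.51 = 0.7532
σ²_T = Σσ²ᵢ + 2·Σσ_ij = 5.5026 + 2 × 2.7906 = 11.0838
α = (3/2)·(1 − 5.5026/11.0838) = 0.76

α = 0.76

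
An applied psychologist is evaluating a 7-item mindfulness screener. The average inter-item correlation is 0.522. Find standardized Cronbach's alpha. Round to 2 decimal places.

standardized Cronbach's alpha = 0.88

Standardized α = k·r̄ / (1 + (k−1)·r̄) = 7 × 0.522 / (1 + 6 × 0.522)
  = 3.6540 / 4.1320 = 0.88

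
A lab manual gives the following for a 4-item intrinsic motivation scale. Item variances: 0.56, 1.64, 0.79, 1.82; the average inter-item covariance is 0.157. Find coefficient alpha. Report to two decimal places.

α = 0.38

sum of item variances = 0.56 + 1.64 + 0.79 + 1.82 = 4.81
Sum of the 6 distinct covariances = 6 × 0.157 = 0.942
Var(T) = sum of item variances + 2·Σcov = 4.81 + 2 × 0.942 = 6.694
α = (4/3)·(1 − 4.81/6.694) = 0.38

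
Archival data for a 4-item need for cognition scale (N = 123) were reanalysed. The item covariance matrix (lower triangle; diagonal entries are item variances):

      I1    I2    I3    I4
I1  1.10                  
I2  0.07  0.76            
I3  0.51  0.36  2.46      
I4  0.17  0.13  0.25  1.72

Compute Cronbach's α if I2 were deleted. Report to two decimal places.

Remaining items: I1, I3, I4 (k = 3).
sum of item variances = 1.10 + 2.46 + 1.72 = 5.28
σ²_T = 5.28 + 2 × 0.93 = 7.14
α (item deleted) = (3/2)·(1 − 5.28/7.14) = 0.39

Cronbach's α = 0.39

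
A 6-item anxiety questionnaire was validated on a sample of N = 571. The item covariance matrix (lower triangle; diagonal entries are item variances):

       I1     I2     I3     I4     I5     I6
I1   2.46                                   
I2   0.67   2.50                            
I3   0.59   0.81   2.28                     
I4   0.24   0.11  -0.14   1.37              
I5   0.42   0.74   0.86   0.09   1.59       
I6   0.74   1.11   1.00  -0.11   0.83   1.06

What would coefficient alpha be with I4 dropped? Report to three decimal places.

Remaining items: I1, I2, I3, I5, I6 (k = 5).
Σσᵢ² = 2.46 + 2.50 + 2.28 + 1.59 + 1.06 = 9.89
total variance = 9.89 + 2 × 7.77 = 25.43
α (item deleted) = (5/4)·(1 − 9.89/25.43) = 0.764

coefficient alpha = 0.764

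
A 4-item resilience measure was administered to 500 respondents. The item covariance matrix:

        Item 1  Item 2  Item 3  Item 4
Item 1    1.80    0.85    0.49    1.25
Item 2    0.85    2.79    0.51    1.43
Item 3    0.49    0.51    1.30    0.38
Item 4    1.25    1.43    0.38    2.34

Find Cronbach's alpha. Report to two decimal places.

Cronbach's alpha = 0.73

ΣVar(i) = 1.80 + 2.79 + 1.30 + 2.34 = 8.23
Sum of the distinct covariances = 4.91
σ²_total = 8.23 + 2 × 4.91 = 18.05
α = (k/(k−1))·(1 − ΣVar(i)/σ²_total) = (4/3)·(1 − 8.23/18.05) = 0.73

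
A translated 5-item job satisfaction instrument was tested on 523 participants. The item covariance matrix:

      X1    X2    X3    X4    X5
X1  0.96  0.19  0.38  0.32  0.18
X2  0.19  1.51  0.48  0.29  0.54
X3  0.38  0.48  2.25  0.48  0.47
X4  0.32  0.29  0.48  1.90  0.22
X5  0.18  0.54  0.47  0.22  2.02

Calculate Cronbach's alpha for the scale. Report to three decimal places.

Σσᵢ² = 0.96 + 1.51 + 2.25 + 1.90 + 2.02 = 8.64
Σ_{i<j} σ_ij = 3.55
σ²_T = 8.64 + 2 × 3.55 = 15.74
α = (k/(k−1))·(1 − Σσᵢ²/σ²_T) = (5/4)·(1 − 8.64/15.74) = 0.564

α = 0.564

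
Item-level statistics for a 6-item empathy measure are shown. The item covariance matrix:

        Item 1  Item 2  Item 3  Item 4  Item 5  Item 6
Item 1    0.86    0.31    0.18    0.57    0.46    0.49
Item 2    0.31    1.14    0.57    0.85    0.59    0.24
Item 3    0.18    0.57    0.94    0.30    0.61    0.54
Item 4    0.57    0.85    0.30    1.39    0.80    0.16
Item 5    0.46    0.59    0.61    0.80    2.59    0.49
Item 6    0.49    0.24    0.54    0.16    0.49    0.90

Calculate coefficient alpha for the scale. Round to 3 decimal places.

ΣVar(i) = 0.86 + 1.14 + 0.94 + 1.39 + 2.59 + 0.90 = 7.82
Sum of off-diagonal covariances = 7.16
σ²_T = 7.82 + 2 × 7.16 = 22.14
α = (k/(k−1))·(1 − ΣVar(i)/σ²_T) = (6/5)·(1 − 7.82/22.14) = 0.776

coefficient alpha = 0.776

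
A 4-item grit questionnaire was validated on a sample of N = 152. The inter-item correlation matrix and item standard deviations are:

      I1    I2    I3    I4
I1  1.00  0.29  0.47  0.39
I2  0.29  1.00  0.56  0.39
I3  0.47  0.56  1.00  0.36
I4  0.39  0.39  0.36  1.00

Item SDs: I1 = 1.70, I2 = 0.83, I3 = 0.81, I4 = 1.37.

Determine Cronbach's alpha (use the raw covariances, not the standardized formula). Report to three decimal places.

Σσ²ᵢ = 1.70² + 0.83² + 0.81² + 1.37² = 6.1119
Covariances σ_ij = r_ij · s_i · s_j:
  σ(I1,I2) = 0.29 × 1.70 × 0.83 = 0.4092
  σ(I1,I3) = 0.47 × 1.70 × 0.81 = 0.6472
  σ(I1,I4) = 0.39 × 1.70 × 1.37 = 0.9083
  σ(I2,I3) = 0.56 × 0.83 × 0.81 = 0.3765
  σ(I2,I4) = 0.39 × 0.83 × 1.37 = 0.4435
  σ(I3,I4) = 0.36 × 0.81 × 1.37 = 0.3995
σ²_T = Σσ²ᵢ + 2·Σσ_ij = 6.1119 + 2 × 3.1842 = 12.4803
α = (4/3)·(1 − 6.1119/12.4803) = 0.680

Cronbach's alpha = 0.680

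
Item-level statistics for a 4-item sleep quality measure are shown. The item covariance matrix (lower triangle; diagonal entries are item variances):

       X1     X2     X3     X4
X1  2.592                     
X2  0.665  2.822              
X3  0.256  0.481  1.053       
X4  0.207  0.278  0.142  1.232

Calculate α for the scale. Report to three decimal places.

Σσᵢ² = 2.592 + 2.822 + 1.053 + 1.232 = 7.699
Sum of the distinct covariances = 2.029
Var(T) = 7.699 + 2 × 2.029 = 11.757
α = (k/(k−1))·(1 − Σσᵢ²/Var(T)) = (4/3)·(1 − 7.699/11.757) = 0.460

α = 0.460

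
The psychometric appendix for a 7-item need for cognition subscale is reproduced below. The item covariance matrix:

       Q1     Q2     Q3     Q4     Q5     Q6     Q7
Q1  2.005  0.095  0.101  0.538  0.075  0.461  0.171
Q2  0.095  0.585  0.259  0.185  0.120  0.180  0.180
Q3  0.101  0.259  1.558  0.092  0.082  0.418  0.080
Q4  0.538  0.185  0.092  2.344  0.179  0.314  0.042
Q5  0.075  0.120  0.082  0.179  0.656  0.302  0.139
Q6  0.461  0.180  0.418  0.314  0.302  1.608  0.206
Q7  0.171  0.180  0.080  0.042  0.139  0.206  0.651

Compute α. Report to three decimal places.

α = 0.552

Σσ²ᵢ = 2.005 + 0.585 + 1.558 + 2.344 + 0.656 + 1.608 + 0.651 = 9.407
Sum of the distinct covariances = 4.219
σ²_T = 9.407 + 2 × 4.219 = 17.845
α = (k/(k−1))·(1 − Σσ²ᵢ/σ²_T) = (7/6)·(1 − 9.407/17.845) = 0.552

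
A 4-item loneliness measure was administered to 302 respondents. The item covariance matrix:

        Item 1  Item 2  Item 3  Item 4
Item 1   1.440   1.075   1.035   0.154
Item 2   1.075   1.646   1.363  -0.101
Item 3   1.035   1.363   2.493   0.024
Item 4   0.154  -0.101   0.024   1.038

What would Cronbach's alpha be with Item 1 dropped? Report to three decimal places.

Remaining items: Item 2, Item 3, Item 4 (k = 3).
Σσᵢ² = 1.646 + 2.493 + 1.038 = 5.177
Var(T) = 5.177 + 2 × 1.286 = 7.749
α (item deleted) = (3/2)·(1 − 5.177/7.749) = 0.498

α = 0.498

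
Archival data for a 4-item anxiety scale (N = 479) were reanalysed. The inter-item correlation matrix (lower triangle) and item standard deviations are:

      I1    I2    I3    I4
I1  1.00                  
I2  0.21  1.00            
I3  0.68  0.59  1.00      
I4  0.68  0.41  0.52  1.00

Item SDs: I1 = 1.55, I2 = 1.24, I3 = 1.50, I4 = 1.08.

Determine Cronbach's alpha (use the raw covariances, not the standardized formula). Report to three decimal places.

Cronbach's alpha = 0.805

Σσ²ᵢ = 1.55² + 1.24² + 1.50² + 1.08² = 7.3565
Covariances σ_ij = r_ij · s_i · s_j:
  σ(I1,I2) = 0.21 × 1.55 × 1.24 = 0.4036
  σ(I1,I3) = 0.68 × 1.55 × 1.50 = 1.5810
  σ(I1,I4) = 0.68 × 1.55 × 1.08 = 1.1383
  σ(I2,I3) = 0.59 × 1.24 × 1.50 = 1.0974
  σ(I2,I4) = 0.41 × 1.24 × 1.08 = 0.5491
  σ(I3,I4) = 0.52 × 1.50 × 1.08 = 0.8424
σ²_T = Σσ²ᵢ + 2·Σσ_ij = 7.3565 + 2 × 5.6118 = 18.5801
α = (4/3)·(1 − 7.3565/18.5801) = 0.805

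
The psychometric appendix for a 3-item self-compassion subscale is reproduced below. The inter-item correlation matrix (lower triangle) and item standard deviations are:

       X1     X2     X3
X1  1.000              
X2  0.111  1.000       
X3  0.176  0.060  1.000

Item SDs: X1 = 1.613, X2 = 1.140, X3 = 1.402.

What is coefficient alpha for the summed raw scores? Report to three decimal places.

coefficient alpha = 0.288

Σσ²ᵢ = 1.613² + 1.140² + 1.402² = 5.8670
Covariances σ_ij = r_ij · s_i · s_j:
  σ(X1,X2) = 0.111 × 1.613 × 1.140 = 0.2041
  σ(X1,X3) = 0.176 × 1.613 × 1.402 = 0.3980
  σ(X2,X3) = 0.060 × 1.140 × 1.402 = 0.0959
σ²_T = Σσ²ᵢ + 2·Σσ_ij = 5.8670 + 2 × 0.6980 = 7.2630
α = (3/2)·(1 − 5.8670/7.2630) = 0.288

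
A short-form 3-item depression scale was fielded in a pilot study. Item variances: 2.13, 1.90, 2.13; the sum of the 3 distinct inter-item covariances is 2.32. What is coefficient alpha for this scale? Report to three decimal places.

ΣVar(i) = 2.13 + 1.90 + 2.13 = 6.16
Sum of distinct covariances = 2.32
σ²_T = ΣVar(i) + 2·Σcov = 6.16 + 2 × 2.32 = 10.80
α = (3/2)·(1 − 6.16/10.80) = 0.644

coefficient alpha = 0.644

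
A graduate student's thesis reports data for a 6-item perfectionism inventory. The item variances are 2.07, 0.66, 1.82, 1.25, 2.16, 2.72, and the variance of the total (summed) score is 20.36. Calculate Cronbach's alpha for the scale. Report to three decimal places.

α = 0.571

Σσ²ᵢ = 2.07 + 0.66 + 1.82 + 1.25 + 2.16 + 2.72 = 10.68
α = (k/(k−1))·(1 − Σσ²ᵢ/Var(T)) = (6/5)·(1 − 10.68/20.36) = 0.571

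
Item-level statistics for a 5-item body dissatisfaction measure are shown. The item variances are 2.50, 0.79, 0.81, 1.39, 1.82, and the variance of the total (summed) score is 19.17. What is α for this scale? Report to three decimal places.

sum of item variances = 2.50 + 0.79 + 0.81 + 1.39 + 1.82 = 7.31
α = (k/(k−1))·(1 − sum of item variances/σ²_total) = (5/4)·(1 − 7.31/19.17) = 0.773

α = 0.773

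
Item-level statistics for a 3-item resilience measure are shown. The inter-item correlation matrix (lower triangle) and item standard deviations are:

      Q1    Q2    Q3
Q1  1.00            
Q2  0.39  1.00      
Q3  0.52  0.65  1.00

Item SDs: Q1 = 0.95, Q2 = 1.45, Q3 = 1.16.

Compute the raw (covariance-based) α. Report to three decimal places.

Σσ²ᵢ = 0.95² + 1.45² + 1.16² = 4.3506
Covariances σ_ij = r_ij · s_i · s_j:
  σ(Q1,Q2) = 0.39 × 0.95 × 1.45 = 0.5372
  σ(Q1,Q3) = 0.52 × 0.95 × 1.16 = 0.5730
  σ(Q2,Q3) = 0.65 × 1.45 × 1.16 = 1.0933
σ²_T = Σσ²ᵢ + 2·Σσ_ij = 4.3506 + 2 × 2.2035 = 8.7576
α = (3/2)·(1 − 4.3506/8.7576) = 0.755

α = 0.755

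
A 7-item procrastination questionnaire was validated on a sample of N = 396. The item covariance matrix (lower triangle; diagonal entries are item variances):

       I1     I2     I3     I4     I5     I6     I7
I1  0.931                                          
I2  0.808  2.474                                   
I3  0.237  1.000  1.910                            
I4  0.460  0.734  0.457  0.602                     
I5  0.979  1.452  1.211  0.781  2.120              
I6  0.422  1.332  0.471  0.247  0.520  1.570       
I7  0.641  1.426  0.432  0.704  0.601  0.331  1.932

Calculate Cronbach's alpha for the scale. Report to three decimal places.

sum of item variances = 0.931 + 2.474 + 1.910 + 0.602 + 2.120 + 1.570 + 1.932 = 11.539
Sum of the distinct covariances = 15.246
σ²_total = 11.539 + 2 × 15.246 = 42.031
α = (k/(k−1))·(1 − sum of item variances/σ²_total) = (7/6)·(1 − 11.539/42.031) = 0.846

α = 0.846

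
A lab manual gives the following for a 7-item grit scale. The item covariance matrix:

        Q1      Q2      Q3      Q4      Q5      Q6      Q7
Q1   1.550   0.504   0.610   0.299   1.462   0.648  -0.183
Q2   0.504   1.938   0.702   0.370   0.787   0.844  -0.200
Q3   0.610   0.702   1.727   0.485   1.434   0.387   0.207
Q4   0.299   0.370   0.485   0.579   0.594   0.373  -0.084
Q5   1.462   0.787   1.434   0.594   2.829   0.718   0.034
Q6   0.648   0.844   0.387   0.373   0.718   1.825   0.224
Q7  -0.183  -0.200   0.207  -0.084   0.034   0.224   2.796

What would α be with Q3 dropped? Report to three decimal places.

α = 0.631

Remaining items: Q1, Q2, Q4, Q5, Q6, Q7 (k = 6).
ΣVar(i) = 1.550 + 1.938 + 0.579 + 2.829 + 1.825 + 2.796 = 11.517
Var(T) = 11.517 + 2 × 6.390 = 24.297
α (item deleted) = (6/5)·(1 − 11.517/24.297) = 0.631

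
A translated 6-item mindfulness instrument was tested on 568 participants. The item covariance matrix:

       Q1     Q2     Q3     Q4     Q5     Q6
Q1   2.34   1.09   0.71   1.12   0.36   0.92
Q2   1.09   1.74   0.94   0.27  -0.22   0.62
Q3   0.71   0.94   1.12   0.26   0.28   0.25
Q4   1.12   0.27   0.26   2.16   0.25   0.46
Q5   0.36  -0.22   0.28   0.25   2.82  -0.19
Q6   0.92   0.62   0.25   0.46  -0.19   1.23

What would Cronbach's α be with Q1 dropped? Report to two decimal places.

α = 0.49

Remaining items: Q2, Q3, Q4, Q5, Q6 (k = 5).
Σσᵢ² = 1.74 + 1.12 + 2.16 + 2.82 + 1.23 = 9.07
total variance = 9.07 + 2 × 2.92 = 14.91
α (item deleted) = (5/4)·(1 − 9.07/14.91) = 0.49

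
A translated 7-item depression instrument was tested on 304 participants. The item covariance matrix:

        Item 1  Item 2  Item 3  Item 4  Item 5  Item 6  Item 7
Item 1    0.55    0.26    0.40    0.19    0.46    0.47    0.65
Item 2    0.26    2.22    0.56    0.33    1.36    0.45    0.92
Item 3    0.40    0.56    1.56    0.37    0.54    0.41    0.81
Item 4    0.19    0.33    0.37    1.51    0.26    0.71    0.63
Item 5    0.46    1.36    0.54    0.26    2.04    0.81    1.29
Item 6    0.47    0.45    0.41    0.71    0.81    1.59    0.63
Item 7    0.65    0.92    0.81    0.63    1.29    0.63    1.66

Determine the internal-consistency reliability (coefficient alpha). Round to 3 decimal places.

Σσ²ᵢ = 0.55 + 2.22 + 1.56 + 1.51 + 2.04 + 1.59 + 1.66 = 11.13
Sum of off-diagonal covariances = 12.51
σ²_total = 11.13 + 2 × 12.51 = 36.15
α = (k/(k−1))·(1 − Σσ²ᵢ/σ²_total) = (7/6)·(1 − 11.13/36.15) = 0.807

α = 0.807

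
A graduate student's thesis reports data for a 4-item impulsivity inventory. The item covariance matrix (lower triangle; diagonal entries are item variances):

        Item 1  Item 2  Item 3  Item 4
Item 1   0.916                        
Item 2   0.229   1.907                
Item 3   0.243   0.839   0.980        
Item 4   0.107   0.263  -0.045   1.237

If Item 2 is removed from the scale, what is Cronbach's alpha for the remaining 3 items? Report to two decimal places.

Remaining items: Item 1, Item 3, Item 4 (k = 3).
Σσᵢ² = 0.916 + 0.980 + 1.237 = 3.133
total variance = 3.133 + 2 × 0.305 = 3.743
α (item deleted) = (3/2)·(1 − 3.133/3.743) = 0.24

α = 0.24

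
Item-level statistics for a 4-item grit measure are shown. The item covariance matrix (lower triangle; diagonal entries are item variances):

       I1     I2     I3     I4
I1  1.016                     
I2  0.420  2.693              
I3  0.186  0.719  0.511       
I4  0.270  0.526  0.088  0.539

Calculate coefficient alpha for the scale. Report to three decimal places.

coefficient alpha = 0.642

sum of item variances = 1.016 + 2.693 + 0.511 + 0.539 = 4.759
Sum of off-diagonal covariances = 2.209
σ²_T = 4.759 + 2 × 2.209 = 9.177
α = (k/(k−1))·(1 − sum of item variances/σ²_T) = (4/3)·(1 − 4.759/9.177) = 0.642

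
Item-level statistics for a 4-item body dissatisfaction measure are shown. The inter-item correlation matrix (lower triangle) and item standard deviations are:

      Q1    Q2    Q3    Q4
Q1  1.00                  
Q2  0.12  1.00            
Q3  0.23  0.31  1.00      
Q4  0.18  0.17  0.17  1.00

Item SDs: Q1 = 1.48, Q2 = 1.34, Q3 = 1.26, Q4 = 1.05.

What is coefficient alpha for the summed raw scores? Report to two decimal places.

Σσ²ᵢ = 1.48² + 1.34² + 1.26² + 1.05² = 6.6761
Covariances σ_ij = r_ij · s_i · s_j:
  σ(Q1,Q2) = 0.12 × 1.48 × 1.34 = 0.2380
  σ(Q1,Q3) = 0.23 × 1.48 × 1.26 = 0.4289
  σ(Q1,Q4) = 0.18 × 1.48 × 1.05 = 0.2797
  σ(Q2,Q3) = 0.31 × 1.34 × 1.26 = 0.5234
  σ(Q2,Q4) = 0.17 × 1.34 × 1.05 = 0.2392
  σ(Q3,Q4) = 0.17 × 1.26 × 1.05 = 0.2249
σ²_T = Σσ²ᵢ + 2·Σσ_ij = 6.6761 + 2 × 1.9341 = 10.5443
α = (4/3)·(1 − 6.6761/10.5443) = 0.49

α = 0.49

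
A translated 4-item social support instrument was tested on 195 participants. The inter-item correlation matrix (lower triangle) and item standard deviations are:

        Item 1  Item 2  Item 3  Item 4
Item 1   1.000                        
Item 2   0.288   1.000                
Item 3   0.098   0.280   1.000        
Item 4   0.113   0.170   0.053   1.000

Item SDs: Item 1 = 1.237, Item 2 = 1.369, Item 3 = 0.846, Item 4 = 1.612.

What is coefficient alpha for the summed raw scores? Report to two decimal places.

coefficient alpha = 0.43

Σσ²ᵢ = 1.237² + 1.369² + 0.846² + 1.612² = 6.7186
Covariances σ_ij = r_ij · s_i · s_j:
  σ(Item 1,Item 2) = 0.288 × 1.237 × 1.369 = 0.4877
  σ(Item 1,Item 3) = 0.098 × 1.237 × 0.846 = 0.1026
  σ(Item 1,Item 4) = 0.113 × 1.237 × 1.612 = 0.2253
  σ(Item 2,Item 3) = 0.280 × 1.369 × 0.846 = 0.3243
  σ(Item 2,Item 4) = 0.170 × 1.369 × 1.612 = 0.3752
  σ(Item 3,Item 4) = 0.053 × 0.846 × 1.612 = 0.0723
σ²_T = Σσ²ᵢ + 2·Σσ_ij = 6.7186 + 2 × 1.5874 = 9.8934
α = (4/3)·(1 − 6.7186/9.8934) = 0.43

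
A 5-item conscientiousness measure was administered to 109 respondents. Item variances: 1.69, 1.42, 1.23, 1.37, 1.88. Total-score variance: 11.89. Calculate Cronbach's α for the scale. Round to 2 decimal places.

α = 0.45

sum of item variances = 1.69 + 1.42 + 1.23 + 1.37 + 1.88 = 7.59
α = (k/(k−1))·(1 − sum of item variances/σ²_total) = (5/4)·(1 − 7.59/11.89) = 0.45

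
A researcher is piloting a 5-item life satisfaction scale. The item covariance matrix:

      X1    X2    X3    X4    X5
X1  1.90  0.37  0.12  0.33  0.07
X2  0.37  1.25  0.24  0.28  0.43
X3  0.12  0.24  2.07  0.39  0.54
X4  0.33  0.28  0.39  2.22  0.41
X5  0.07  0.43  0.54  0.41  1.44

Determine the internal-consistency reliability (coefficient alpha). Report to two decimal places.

coefficient alpha = 0.52

ΣVar(i) = 1.90 + 1.25 + 2.07 + 2.22 + 1.44 = 8.88
Sum of off-diagonal covariances = 3.18
σ²_T = 8.88 + 2 × 3.18 = 15.24
α = (k/(k−1))·(1 − ΣVar(i)/σ²_T) = (5/4)·(1 − 8.88/15.24) = 0.52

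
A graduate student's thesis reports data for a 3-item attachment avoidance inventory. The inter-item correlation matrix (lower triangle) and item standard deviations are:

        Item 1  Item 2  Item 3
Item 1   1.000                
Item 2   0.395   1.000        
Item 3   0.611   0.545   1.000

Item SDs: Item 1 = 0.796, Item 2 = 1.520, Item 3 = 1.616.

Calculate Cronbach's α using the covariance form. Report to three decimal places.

α = 0.726

Σσ²ᵢ = 0.796² + 1.520² + 1.616² = 5.5555
Covariances σ_ij = r_ij · s_i · s_j:
  σ(Item 1,Item 2) = 0.395 × 0.796 × 1.520 = 0.4779
  σ(Item 1,Item 3) = 0.611 × 0.796 × 1.616 = 0.7860
  σ(Item 2,Item 3) = 0.545 × 1.520 × 1.616 = 1.3387
σ²_T = Σσ²ᵢ + 2·Σσ_ij = 5.5555 + 2 × 2.6026 = 10.7607
α = (3/2)·(1 − 5.5555/10.7607) = 0.726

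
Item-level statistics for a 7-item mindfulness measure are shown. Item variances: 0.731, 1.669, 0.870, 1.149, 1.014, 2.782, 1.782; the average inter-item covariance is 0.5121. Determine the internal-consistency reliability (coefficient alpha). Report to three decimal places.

coefficient alpha = 0.796

Σσᵢ² = 0.731 + 1.669 + 0.870 + 1.149 + 1.014 + 2.782 + 1.782 = 9.997
Sum of the 21 distinct covariances = 21 × 0.5121 = 10.7541
σ²_T = Σσᵢ² + 2·Σcov = 9.997 + 2 × 10.7541 = 31.5052
α = (7/6)·(1 − 9.997/31.5052) = 0.796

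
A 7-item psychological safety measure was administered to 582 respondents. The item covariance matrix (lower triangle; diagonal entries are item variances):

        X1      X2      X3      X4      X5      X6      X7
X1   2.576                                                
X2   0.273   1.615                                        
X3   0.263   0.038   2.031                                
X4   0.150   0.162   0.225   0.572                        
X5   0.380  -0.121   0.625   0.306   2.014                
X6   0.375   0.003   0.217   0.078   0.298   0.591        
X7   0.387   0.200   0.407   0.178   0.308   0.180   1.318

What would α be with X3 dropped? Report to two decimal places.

α = 0.51

Remaining items: X1, X2, X4, X5, X6, X7 (k = 6).
ΣVar(i) = 2.576 + 1.615 + 0.572 + 2.014 + 0.591 + 1.318 = 8.686
σ²_T = 8.686 + 2 × 3.157 = 15.000
α (item deleted) = (6/5)·(1 − 8.686/15.000) = 0.51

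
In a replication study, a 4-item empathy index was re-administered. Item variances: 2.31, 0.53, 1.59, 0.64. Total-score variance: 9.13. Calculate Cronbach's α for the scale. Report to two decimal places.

sum of item variances = 2.31 + 0.53 + 1.59 + 0.64 = 5.07
α = (k/(k−1))·(1 − sum of item variances/Var(T)) = (4/3)·(1 − 5.07/9.13) = 0.59

Cronbach's α = 0.59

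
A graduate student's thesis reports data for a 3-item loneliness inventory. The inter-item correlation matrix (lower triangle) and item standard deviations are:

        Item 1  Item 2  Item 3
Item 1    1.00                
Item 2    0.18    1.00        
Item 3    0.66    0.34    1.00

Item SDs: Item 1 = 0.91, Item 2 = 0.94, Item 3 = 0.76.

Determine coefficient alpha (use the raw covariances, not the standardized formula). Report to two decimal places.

coefficient alpha = 0.64

Σσ²ᵢ = 0.91² + 0.94² + 0.76² = 2.2893
Covariances σ_ij = r_ij · s_i · s_j:
  σ(Item 1,Item 2) = 0.18 × 0.91 × 0.94 = 0.1540
  σ(Item 1,Item 3) = 0.66 × 0.91 × 0.76 = 0.4565
  σ(Item 2,Item 3) = 0.34 × 0.94 × 0.76 = 0.2429
σ²_T = Σσ²ᵢ + 2·Σσ_ij = 2.2893 + 2 × 0.8534 = 3.9961
α = (3/2)·(1 − 2.2893/3.9961) = 0.64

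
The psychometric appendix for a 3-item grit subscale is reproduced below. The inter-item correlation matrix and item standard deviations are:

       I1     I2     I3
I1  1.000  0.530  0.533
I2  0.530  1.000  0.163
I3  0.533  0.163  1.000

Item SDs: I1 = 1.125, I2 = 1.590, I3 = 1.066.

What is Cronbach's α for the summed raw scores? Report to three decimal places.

α = 0.646

Σσ²ᵢ = 1.125² + 1.590² + 1.066² = 4.9301
Covariances σ_ij = r_ij · s_i · s_j:
  σ(I1,I2) = 0.530 × 1.125 × 1.590 = 0.9480
  σ(I1,I3) = 0.533 × 1.125 × 1.066 = 0.6392
  σ(I2,I3) = 0.163 × 1.590 × 1.066 = 0.2763
σ²_T = Σσ²ᵢ + 2·Σσ_ij = 4.9301 + 2 × 1.8635 = 8.6571
α = (3/2)·(1 − 4.9301/8.6571) = 0.646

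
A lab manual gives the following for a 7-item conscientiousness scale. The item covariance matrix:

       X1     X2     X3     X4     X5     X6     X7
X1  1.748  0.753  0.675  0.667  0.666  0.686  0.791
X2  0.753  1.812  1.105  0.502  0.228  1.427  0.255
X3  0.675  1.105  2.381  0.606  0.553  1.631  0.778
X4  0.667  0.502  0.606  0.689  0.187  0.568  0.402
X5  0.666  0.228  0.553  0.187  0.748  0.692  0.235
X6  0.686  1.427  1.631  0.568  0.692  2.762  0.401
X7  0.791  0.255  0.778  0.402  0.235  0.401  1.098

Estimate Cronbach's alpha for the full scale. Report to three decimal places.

ΣVar(i) = 1.748 + 1.812 + 2.381 + 0.689 + 0.748 + 2.762 + 1.098 = 11.238
Sum of the distinct covariances = 13.808
total variance = 11.238 + 2 × 13.808 = 38.854
α = (k/(k−1))·(1 − ΣVar(i)/total variance) = (7/6)·(1 − 11.238/38.854) = 0.829

Cronbach's alpha = 0.829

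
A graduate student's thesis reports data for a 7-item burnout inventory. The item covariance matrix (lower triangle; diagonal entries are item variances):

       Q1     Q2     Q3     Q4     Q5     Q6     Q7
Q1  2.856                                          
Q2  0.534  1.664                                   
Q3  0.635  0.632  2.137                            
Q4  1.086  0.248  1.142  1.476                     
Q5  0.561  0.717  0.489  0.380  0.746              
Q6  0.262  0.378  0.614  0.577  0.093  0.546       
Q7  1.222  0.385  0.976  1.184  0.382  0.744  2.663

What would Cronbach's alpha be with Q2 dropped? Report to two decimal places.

Cronbach's alpha = 0.80

Remaining items: Q1, Q3, Q4, Q5, Q6, Q7 (k = 6).
Σσ²ᵢ = 2.856 + 2.137 + 1.476 + 0.746 + 0.546 + 2.663 = 10.424
total variance = 10.424 + 2 × 10.347 = 31.118
α (item deleted) = (6/5)·(1 − 10.424/31.118) = 0.80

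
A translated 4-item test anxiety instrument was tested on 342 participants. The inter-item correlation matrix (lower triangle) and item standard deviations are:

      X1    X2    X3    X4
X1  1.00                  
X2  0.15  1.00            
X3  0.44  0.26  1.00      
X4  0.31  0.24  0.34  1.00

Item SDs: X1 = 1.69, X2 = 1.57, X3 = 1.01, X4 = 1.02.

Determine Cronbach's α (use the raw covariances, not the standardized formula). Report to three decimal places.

Σσ²ᵢ = 1.69² + 1.57² + 1.01² + 1.02² = 7.3815
Covariances σ_ij = r_ij · s_i · s_j:
  σ(X1,X2) = 0.15 × 1.69 × 1.57 = 0.3980
  σ(X1,X3) = 0.44 × 1.69 × 1.01 = 0.7510
  σ(X1,X4) = 0.31 × 1.69 × 1.02 = 0.5344
  σ(X2,X3) = 0.26 × 1.57 × 1.01 = 0.4123
  σ(X2,X4) = 0.24 × 1.57 × 1.02 = 0.3843
  σ(X3,X4) = 0.34 × 1.01 × 1.02 = 0.3503
σ²_T = Σσ²ᵢ + 2·Σσ_ij = 7.3815 + 2 × 2.8303 = 13.0421
α = (4/3)·(1 − 7.3815/13.0421) = 0.579

α = 0.579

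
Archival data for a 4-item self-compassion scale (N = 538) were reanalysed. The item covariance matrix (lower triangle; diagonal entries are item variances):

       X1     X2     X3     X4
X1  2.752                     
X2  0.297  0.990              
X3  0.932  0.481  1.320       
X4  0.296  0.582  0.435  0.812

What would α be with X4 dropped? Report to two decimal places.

α = 0.60

Remaining items: X1, X2, X3 (k = 3).
sum of item variances = 2.752 + 0.990 + 1.320 = 5.062
σ²_T = 5.062 + 2 × 1.710 = 8.482
α (item deleted) = (3/2)·(1 − 5.062/8.482) = 0.60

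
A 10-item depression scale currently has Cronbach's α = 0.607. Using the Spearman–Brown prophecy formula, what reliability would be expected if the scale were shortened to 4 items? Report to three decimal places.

predicted reliability = 0.382

Length factor m = 4/10 = 0.4000
α' = m·α / (1 − (1−m)·α)
   = 4/10 × 0.607 / (1 − (1 − 4/10) × 0.607)
   = 0.2428 / 0.6358 = 0.382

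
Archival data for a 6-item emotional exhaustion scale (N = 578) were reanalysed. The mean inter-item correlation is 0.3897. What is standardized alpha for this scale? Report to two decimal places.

Standardized α = k·r̄ / (1 + (k−1)·r̄) = 6 × 0.3897 / (1 + 5 × 0.3897)
  = 2.3382 / 2.9485 = 0.79

α = 0.79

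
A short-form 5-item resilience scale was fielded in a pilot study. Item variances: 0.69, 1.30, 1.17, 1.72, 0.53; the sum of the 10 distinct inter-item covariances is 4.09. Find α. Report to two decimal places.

α = 0.75

Σσ²ᵢ = 0.69 + 1.30 + 1.17 + 1.72 + 0.53 = 5.41
Sum of distinct covariances = 4.09
total variance = Σσ²ᵢ + 2·Σcov = 5.41 + 2 × 4.09 = 13.59
α = (5/4)·(1 − 5.41/13.59) = 0.75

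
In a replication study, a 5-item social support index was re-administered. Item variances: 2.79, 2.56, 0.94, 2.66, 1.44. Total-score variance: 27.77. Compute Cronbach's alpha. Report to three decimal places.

sum of item variances = 2.79 + 2.56 + 0.94 + 2.66 + 1.44 = 10.39
α = (k/(k−1))·(1 − sum of item variances/total variance) = (5/4)·(1 − 10.39/27.77) = 0.782

Cronbach's alpha = 0.782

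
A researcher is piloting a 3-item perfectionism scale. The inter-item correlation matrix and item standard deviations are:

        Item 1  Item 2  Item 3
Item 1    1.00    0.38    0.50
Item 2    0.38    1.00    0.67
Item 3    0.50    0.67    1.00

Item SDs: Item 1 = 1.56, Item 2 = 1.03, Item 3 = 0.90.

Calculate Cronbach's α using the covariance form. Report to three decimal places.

Cronbach's α = 0.710

Σσ²ᵢ = 1.56² + 1.03² + 0.90² = 4.3045
Covariances σ_ij = r_ij · s_i · s_j:
  σ(Item 1,Item 2) = 0.38 × 1.56 × 1.03 = 0.6106
  σ(Item 1,Item 3) = 0.50 × 1.56 × 0.90 = 0.7020
  σ(Item 2,Item 3) = 0.67 × 1.03 × 0.90 = 0.6211
σ²_T = Σσ²ᵢ + 2·Σσ_ij = 4.3045 + 2 × 1.9337 = 8.1719
α = (3/2)·(1 − 4.3045/8.1719) = 0.710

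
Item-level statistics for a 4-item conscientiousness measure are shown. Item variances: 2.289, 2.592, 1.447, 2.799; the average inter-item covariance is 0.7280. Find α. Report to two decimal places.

α = 0.65

Σσᵢ² = 2.289 + 2.592 + 1.447 + 2.799 = 9.127
Sum of the 6 distinct covariances = 6 × 0.7280 = 4.3680
σ²_T = Σσᵢ² + 2·Σcov = 9.127 + 2 × 4.3680 = 17.8630
α = (4/3)·(1 − 9.127/17.8630) = 0.65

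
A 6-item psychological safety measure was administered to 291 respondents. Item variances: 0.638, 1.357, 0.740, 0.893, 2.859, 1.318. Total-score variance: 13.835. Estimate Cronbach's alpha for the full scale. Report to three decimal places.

ΣVar(i) = 0.638 + 1.357 + 0.740 + 0.893 + 2.859 + 1.318 = 7.805
α = (k/(k−1))·(1 − ΣVar(i)/Var(T)) = (6/5)·(1 − 7.805/13.835) = 0.523

α = 0.523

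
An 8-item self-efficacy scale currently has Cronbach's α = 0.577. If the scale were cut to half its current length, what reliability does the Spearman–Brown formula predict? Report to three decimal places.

predicted reliability = 0.405

Length factor m = 1/2
α' = m·α / (1 − (1−m)·α)
   = 1/2 × 0.577 / (1 − (1 − 1/2) × 0.577)
   = 0.2885 / 0.7115 = 0.405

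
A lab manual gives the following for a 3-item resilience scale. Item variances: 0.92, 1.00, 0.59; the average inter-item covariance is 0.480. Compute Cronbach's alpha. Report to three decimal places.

ΣVar(i) = 0.92 + 1.00 + 0.59 = 2.51
Sum of the 3 distinct covariances = 3 × 0.480 = 1.440
σ²_total = ΣVar(i) + 2·Σcov = 2.51 + 2 × 1.440 = 5.390
α = (3/2)·(1 − 2.51/5.390) = 0.801

Cronbach's alpha = 0.801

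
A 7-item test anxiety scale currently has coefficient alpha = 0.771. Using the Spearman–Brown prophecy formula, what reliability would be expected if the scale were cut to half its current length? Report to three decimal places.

predicted reliability = 0.627

Length factor m = 1/2
α' = m·α / (1 − (1−m)·α)
   = 1/2 × 0.771 / (1 − (1 − 1/2) × 0.771)
   = 0.3855 / 0.6145 = 0.627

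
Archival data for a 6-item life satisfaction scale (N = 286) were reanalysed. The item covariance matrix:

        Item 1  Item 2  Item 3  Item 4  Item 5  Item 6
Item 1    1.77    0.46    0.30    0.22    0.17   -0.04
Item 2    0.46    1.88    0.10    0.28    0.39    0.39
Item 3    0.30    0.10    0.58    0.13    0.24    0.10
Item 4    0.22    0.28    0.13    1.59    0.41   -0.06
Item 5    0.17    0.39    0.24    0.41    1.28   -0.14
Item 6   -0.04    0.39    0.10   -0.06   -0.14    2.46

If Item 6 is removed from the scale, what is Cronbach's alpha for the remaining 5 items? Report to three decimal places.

Remaining items: Item 1, Item 2, Item 3, Item 4, Item 5 (k = 5).
Σσᵢ² = 1.77 + 1.88 + 0.58 + 1.59 + 1.28 = 7.10
σ²_total = 7.10 + 2 × 2.70 = 12.50
α (item deleted) = (5/4)·(1 − 7.10/12.50) = 0.540

Cronbach's alpha = 0.540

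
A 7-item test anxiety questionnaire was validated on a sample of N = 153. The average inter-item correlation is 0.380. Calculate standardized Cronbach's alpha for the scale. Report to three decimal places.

Standardized α = k·r̄ / (1 + (k−1)·r̄) = 7 × 0.380 / (1 + 6 × 0.380)
  = 2.6600 / 3.2800 = 0.811

standardized Cronbach's alpha = 0.811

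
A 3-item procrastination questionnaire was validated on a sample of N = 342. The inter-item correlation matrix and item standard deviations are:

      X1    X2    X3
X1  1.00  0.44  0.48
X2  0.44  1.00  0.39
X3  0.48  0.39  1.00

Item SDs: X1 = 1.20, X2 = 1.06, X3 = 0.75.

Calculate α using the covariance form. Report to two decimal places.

Σσ²ᵢ = 1.20² + 1.06² + 0.75² = 3.1261
Covariances σ_ij = r_ij · s_i · s_j:
  σ(X1,X2) = 0.44 × 1.20 × 1.06 = 0.5597
  σ(X1,X3) = 0.48 × 1.20 × 0.75 = 0.4320
  σ(X2,X3) = 0.39 × 1.06 × 0.75 = 0.3101
σ²_T = Σσ²ᵢ + 2·Σσ_ij = 3.1261 + 2 × 1.3018 = 5.7297
α = (3/2)·(1 − 3.1261/5.7297) = 0.68

α = 0.68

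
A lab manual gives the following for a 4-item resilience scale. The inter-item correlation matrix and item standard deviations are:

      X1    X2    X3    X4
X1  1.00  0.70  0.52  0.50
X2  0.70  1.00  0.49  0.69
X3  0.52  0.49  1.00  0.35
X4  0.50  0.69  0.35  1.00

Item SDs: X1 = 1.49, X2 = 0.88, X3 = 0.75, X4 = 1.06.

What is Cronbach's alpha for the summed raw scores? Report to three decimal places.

Σσ²ᵢ = 1.49² + 0.88² + 0.75² + 1.06² = 4.6806
Covariances σ_ij = r_ij · s_i · s_j:
  σ(X1,X2) = 0.70 × 1.49 × 0.88 = 0.9178
  σ(X1,X3) = 0.52 × 1.49 × 0.75 = 0.5811
  σ(X1,X4) = 0.50 × 1.49 × 1.06 = 0.7897
  σ(X2,X3) = 0.49 × 0.88 × 0.75 = 0.3234
  σ(X2,X4) = 0.69 × 0.88 × 1.06 = 0.6436
  σ(X3,X4) = 0.35 × 0.75 × 1.06 = 0.2782
σ²_T = Σσ²ᵢ + 2·Σσ_ij = 4.6806 + 2 × 3.5338 = 11.7482
α = (4/3)·(1 − 4.6806/11.7482) = 0.802

Cronbach's alpha = 0.802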